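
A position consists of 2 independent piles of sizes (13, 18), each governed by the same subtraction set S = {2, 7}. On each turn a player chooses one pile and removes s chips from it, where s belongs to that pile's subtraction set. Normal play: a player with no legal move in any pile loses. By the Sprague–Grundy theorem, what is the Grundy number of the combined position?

All piles use S = {2, 7}:
n :  0  1  2  3  4  5  6  7  8  9 10 11 12 13 14 15 16 17 18
G :  0  0  1  1  0  0  1  1  2  0  0  1  1  0  0  1  1  2  0
Pile A: G(13) = 0.
Pile B: G(18) = 0.
Combined Grundy value = 0 ⊕ 0 = 0.

0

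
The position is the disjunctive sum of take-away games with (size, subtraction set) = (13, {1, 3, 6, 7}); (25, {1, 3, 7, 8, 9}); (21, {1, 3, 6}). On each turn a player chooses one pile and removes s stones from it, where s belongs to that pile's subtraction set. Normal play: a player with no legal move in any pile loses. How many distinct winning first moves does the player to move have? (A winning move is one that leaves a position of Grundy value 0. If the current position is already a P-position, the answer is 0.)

Pile A, S = {1, 3, 6, 7}:
n :  0  1  2  3  4  5  6  7  8  9 10 11 12 13
G :  0  1  0  1  0  1  2  3  2  3  2  3  0  1
G_A(13) = 1.
Pile B, S = {1, 3, 7, 8, 9}:
n :  0  1  2  3  4  5  6  7  8  9 10 11 12 13 14 15 16 17 18 19 20 21 22 23 24 25
G :  0  1  0  1  0  1  0  1  2  3  2  3  2  3  2  3  0  1  0  1  0  1  0  1  2  3
G_B(25) = 3.
Pile C, S = {1, 3, 6}:
n :  0  1  2  3  4  5  6  7  8  9 10 11 12 13 14 15 16 17 18 19 20 21
G :  0  1  0  1  0  1  2  3  2  0  1  0  1  0  1  2  3  2  0  1  0  1
G_C(21) = 1.
Combined Grundy value = 1 ⊕ 3 ⊕ 1 = 3.
A winning move leaves total XOR = 0, i.e. changes one component's Grundy value g to g ⊕ X where X is the current total.
Pile A: need g' = 1⊕3 = 2. Options: 13−1→G=0, 13−3→G=2, 13−6→G=3, 13−7→G=2. Hits: 2.
Pile B: need g' = 3⊕3 = 0. Options: 25−1→G=2, 25−3→G=0, 25−7→G=0, 25−8→G=1, 25−9→G=0. Hits: 3.
Pile C: need g' = 1⊕3 = 2. Options: 21−1→G=0, 21−3→G=0, 21−6→G=2. Hits: 1.

6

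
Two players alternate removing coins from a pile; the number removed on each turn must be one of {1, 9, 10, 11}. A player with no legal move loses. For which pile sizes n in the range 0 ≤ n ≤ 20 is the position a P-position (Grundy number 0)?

G(0) = 0
G(1) = mex{0} = 1
G(2) = mex{1} = 0
G(3) = mex{0} = 1
G(4) = mex{1} = 0
G(5) = mex{0} = 1
G(6) = mex{1} = 0
G(7) = mex{0} = 1
G(8) = mex{1} = 0
G(9) = mex{0,0} = 1
G(10) = mex{1,1,0} = 2
G(11) = mex{2,0,1,0} = 3
G(12) = mex{3,1,0,1} = 2
G(13) = mex{2,0,1,0} = 3
G(14) = mex{3,1,0,1} = 2
G(15) = mex{2,0,1,0} = 3
G(16) = mex{3,1,0,1} = 2
G(17) = mex{2,0,1,0} = 3
G(18) = mex{3,1,0,1} = 2
G(19) = mex{2,2,1,0} = 3
G(20) = mex{3,3,2,1} = 0
P-positions are exactly the n with G(n) = 0.

0, 2, 4, 6, 8, 20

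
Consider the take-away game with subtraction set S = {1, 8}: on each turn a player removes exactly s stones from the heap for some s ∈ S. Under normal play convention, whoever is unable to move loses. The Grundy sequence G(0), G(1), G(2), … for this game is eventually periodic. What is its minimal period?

9

G(0) = 0
G(1) = mex{0} = 1
G(2) = mex{1} = 0
G(3) = mex{0} = 1
G(4) = mex{1} = 0
G(5) = mex{0} = 1
G(6) = mex{1} = 0
G(7) = mex{0} = 1
G(8) = mex{1,0} = 2
G(9) = mex{2,1} = 0
G(10) = mex{0,0} = 1
G(11) = mex{1,1} = 0
G(12) = mex{0,0} = 1
G(13) = mex{1,1} = 0
G(14) = mex{0,0} = 1
G(15) = mex{1,1} = 0
G(16) = mex{0,2} = 1
G(17) = mex{1,0} = 2
G(18) = mex{2,1} = 0
G(19) = mex{0,0} = 1
G(n+9) = G(n) holds for n = 0,…,7 (a full window of length max(S) = 8), so the sequence is purely periodic with period 9.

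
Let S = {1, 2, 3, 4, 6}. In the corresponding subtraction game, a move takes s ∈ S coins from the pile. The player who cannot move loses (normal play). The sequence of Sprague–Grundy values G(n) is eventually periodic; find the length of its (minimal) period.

5

G(0) = 0
G(1) = mex{0} = 1
G(2) = mex{1,0} = 2
G(3) = mex{2,1,0} = 3
G(4) = mex{3,2,1,0} = 4
G(5) = mex{4,3,2,1} = 0
G(6) = mex{0,4,3,2,0} = 1
G(7) = mex{1,0,4,3,1} = 2
G(8) = mex{2,1,0,4,2} = 3
G(9) = mex{3,2,1,0,3} = 4
G(10) = mex{4,3,2,1,4} = 0
G(11) = mex{0,4,3,2,0} = 1
G(12) = mex{1,0,4,3,1} = 2
G(13) = mex{2,1,0,4,2} = 3
G(14) = mex{3,2,1,0,3} = 4
G(n+5) = G(n) holds for n = 0,…,5 (a full window of length max(S) = 6), so the sequence is purely periodic with period 5.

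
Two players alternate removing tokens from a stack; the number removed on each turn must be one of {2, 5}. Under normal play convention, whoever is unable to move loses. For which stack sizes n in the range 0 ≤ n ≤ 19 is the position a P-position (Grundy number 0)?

0, 1, 4, 7, 8, 11, 14, 15, 18

n :  0  1  2  3  4  5  6  7  8  9 10 11 12 13 14 15 16 17 18 19
G :  0  0  1  1  0  2  1  0  0  1  1  0  2  1  0  0  1  1  0  2
P-positions are exactly the n with G(n) = 0.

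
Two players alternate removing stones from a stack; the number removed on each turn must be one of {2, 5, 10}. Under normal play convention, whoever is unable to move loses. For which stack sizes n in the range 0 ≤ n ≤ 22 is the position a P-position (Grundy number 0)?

G(0) = 0
G(1) = mex{} = 0
G(2) = mex{0} = 1
G(3) = mex{0} = 1
G(4) = mex{1} = 0
G(5) = mex{1,0} = 2
G(6) = mex{0,0} = 1
G(7) = mex{2,1} = 0
G(8) = mex{1,1} = 0
G(9) = mex{0,0} = 1
G(10) = mex{0,2,0} = 1
G(11) = mex{1,1,0} = 2
G(12) = mex{1,0,1} = 2
G(13) = mex{2,0,1} = 3
G(14) = mex{2,1,0} = 3
G(15) = mex{3,1,2} = 0
G(16) = mex{3,2,1} = 0
G(17) = mex{0,2,0} = 1
G(18) = mex{0,3,0} = 1
G(19) = mex{1,3,1} = 0
G(20) = mex{1,0,1} = 2
G(21) = mex{0,0,2} = 1
G(22) = mex{2,1,2} = 0
P-positions are exactly the n with G(n) = 0.

0, 1, 4, 7, 8, 15, 16, 19, 22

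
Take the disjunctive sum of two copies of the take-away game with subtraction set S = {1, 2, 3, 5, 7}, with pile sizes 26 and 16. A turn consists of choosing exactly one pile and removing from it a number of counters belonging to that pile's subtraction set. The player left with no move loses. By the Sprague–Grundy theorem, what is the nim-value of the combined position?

2

All piles use S = {1, 2, 3, 5, 7}:
G(0) = 0
G(1) = mex{0} = 1
G(2) = mex{1,0} = 2
G(3) = mex{2,1,0} = 3
G(4) = mex{3,2,1} = 0
G(5) = mex{0,3,2,0} = 1
G(6) = mex{1,0,3,1} = 2
G(7) = mex{2,1,0,2,0} = 3
G(8) = mex{3,2,1,3,1} = 0
G(9) = mex{0,3,2,0,2} = 1
G(10) = mex{1,0,3,1,3} = 2
G(11) = mex{2,1,0,2,0} = 3
G(12) = mex{3,2,1,3,1} = 0
G(13) = mex{0,3,2,0,2} = 1
G(14) = mex{1,0,3,1,3} = 2
G(15) = mex{2,1,0,2,0} = 3
G(16) = mex{3,2,1,3,1} = 0
G(17) = mex{0,3,2,0,2} = 1
G(18) = mex{1,0,3,1,3} = 2
G(19) = mex{2,1,0,2,0} = 3
G(20) = mex{3,2,1,3,1} = 0
G(21) = mex{0,3,2,0,2} = 1
G(22) = mex{1,0,3,1,3} = 2
G(23) = mex{2,1,0,2,0} = 3
G(24) = mex{3,2,1,3,1} = 0
G(25) = mex{0,3,2,0,2} = 1
G(26) = mex{1,0,3,1,3} = 2
Pile A: G(26) = 2.
Pile B: G(16) = 0.
Combined Grundy value = 2 ⊕ 0 = 2.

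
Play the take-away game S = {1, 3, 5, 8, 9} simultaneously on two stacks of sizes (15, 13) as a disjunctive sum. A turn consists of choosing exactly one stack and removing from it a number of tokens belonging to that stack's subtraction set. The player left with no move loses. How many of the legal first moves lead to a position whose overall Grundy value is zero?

All stacks use S = {1, 3, 5, 8, 9}:
n :  0  1  2  3  4  5  6  7  8  9 10 11 12 13 14 15
G :  0  1  0  1  0  1  0  1  2  3  2  3  2  3  2  3
Stack A: G(15) = 3.
Stack B: G(13) = 3.
Combined Grundy value = 3 ⊕ 3 = 0.
A winning move leaves total XOR = 0, i.e. changes one component's Grundy value g to g ⊕ X where X is the current total.
Stack A: target g' = 3⊕0 = 3, but every legal move changes the Grundy value (mex property), so 0 moves.
Stack B: target g' = 3⊕0 = 3, but every legal move changes the Grundy value (mex property), so 0 moves.

0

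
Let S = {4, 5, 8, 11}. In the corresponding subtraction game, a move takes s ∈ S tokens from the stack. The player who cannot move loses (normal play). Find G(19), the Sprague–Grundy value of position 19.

1

n :  0  1  2  3  4  5  6  7  8  9 10 11 12 13 14 15 16 17 18 19
G :  0  0  0  0  1  1  1  1  2  2  2  2  3  3  3  0  0  0  0  1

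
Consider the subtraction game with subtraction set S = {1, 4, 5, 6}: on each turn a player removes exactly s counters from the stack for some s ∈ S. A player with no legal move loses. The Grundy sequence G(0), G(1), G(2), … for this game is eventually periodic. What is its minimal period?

G(0) = 0
G(1) = mex{0} = 1
G(2) = mex{1} = 0
G(3) = mex{0} = 1
G(4) = mex{1,0} = 2
G(5) = mex{2,1,0} = 3
G(6) = mex{3,0,1,0} = 2
G(7) = mex{2,1,0,1} = 3
G(8) = mex{3,2,1,0} = 4
G(9) = mex{4,3,2,1} = 0
G(10) = mex{0,2,3,2} = 1
G(11) = mex{1,3,2,3} = 0
G(12) = mex{0,4,3,2} = 1
G(13) = mex{1,0,4,3} = 2
G(14) = mex{2,1,0,4} = 3
G(15) = mex{3,0,1,0} = 2
G(16) = mex{2,1,0,1} = 3
G(17) = mex{3,2,1,0} = 4
G(18) = mex{4,3,2,1} = 0
G(19) = mex{0,2,3,2} = 1
G(n+9) = G(n) holds for n = 0,…,5 (a full window of length max(S) = 6), so the sequence is purely periodic with period 9.

9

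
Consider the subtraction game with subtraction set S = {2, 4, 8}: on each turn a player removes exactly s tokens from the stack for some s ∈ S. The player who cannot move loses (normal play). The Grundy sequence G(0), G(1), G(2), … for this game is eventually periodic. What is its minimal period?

6

G(0) = 0
G(1) = mex{} = 0
G(2) = mex{0} = 1
G(3) = mex{0} = 1
G(4) = mex{1,0} = 2
G(5) = mex{1,0} = 2
G(6) = mex{2,1} = 0
G(7) = mex{2,1} = 0
G(8) = mex{0,2,0} = 1
G(9) = mex{0,2,0} = 1
G(10) = mex{1,0,1} = 2
G(11) = mex{1,0,1} = 2
G(12) = mex{2,1,2} = 0
G(13) = mex{2,1,2} = 0
G(14) = mex{0,2,0} = 1
G(15) = mex{0,2,0} = 1
G(n+6) = G(n) holds for n = 0,…,7 (a full window of length max(S) = 8), so the sequence is purely periodic with period 6.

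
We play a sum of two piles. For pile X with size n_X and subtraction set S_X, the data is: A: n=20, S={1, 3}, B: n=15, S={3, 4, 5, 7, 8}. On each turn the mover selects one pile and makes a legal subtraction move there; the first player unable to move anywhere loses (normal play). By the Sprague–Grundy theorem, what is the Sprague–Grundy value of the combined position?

1

Pile A, S = {1, 3}:
G(0) = 0
G(1) = mex{0} = 1
G(2) = mex{1} = 0
G(3) = mex{0,0} = 1
G(4) = mex{1,1} = 0
G(5) = mex{0,0} = 1
G(6) = mex{1,1} = 0
G(7) = mex{0,0} = 1
G(8) = mex{1,1} = 0
G(9) = mex{0,0} = 1
G(10) = mex{1,1} = 0
G(11) = mex{0,0} = 1
G(12) = mex{1,1} = 0
G(13) = mex{0,0} = 1
G(14) = mex{1,1} = 0
G(15) = mex{0,0} = 1
G(16) = mex{1,1} = 0
G(17) = mex{0,0} = 1
G(18) = mex{1,1} = 0
G(19) = mex{0,0} = 1
G(20) = mex{1,1} = 0
G_A(20) = 0.
Pile B, S = {3, 4, 5, 7, 8}:
G(0) = 0
G(1) = mex{} = 0
G(2) = mex{} = 0
G(3) = mex{0} = 1
G(4) = mex{0,0} = 1
G(5) = mex{0,0,0} = 1
G(6) = mex{1,0,0} = 2
G(7) = mex{1,1,0,0} = 2
G(8) = mex{1,1,1,0,0} = 2
G(9) = mex{2,1,1,0,0} = 3
G(10) = mex{2,2,1,1,0} = 3
G(11) = mex{2,2,2,1,1} = 0
G(12) = mex{3,2,2,1,1} = 0
G(13) = mex{3,3,2,2,1} = 0
G(14) = mex{0,3,3,2,2} = 1
G(15) = mex{0,0,3,2,2} = 1
G_B(15) = 1.
Combined Grundy value = 0 ⊕ 1 = 1.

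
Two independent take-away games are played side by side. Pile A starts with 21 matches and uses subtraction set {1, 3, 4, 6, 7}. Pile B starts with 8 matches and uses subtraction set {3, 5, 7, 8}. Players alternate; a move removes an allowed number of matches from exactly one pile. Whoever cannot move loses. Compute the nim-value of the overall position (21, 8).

3

Pile A, S = {1, 3, 4, 6, 7}:
G(0) = 0
G(1) = mex{0} = 1
G(2) = mex{1} = 0
G(3) = mex{0,0} = 1
G(4) = mex{1,1,0} = 2
G(5) = mex{2,0,1} = 3
G(6) = mex{3,1,0,0} = 2
G(7) = mex{2,2,1,1,0} = 3
G(8) = mex{3,3,2,0,1} = 4
G(9) = mex{4,2,3,1,0} = 5
G(10) = mex{5,3,2,2,1} = 0
G(11) = mex{0,4,3,3,2} = 1
G(12) = mex{1,5,4,2,3} = 0
G(13) = mex{0,0,5,3,2} = 1
G(14) = mex{1,1,0,4,3} = 2
G(15) = mex{2,0,1,5,4} = 3
G(16) = mex{3,1,0,0,5} = 2
G(17) = mex{2,2,1,1,0} = 3
G(18) = mex{3,3,2,0,1} = 4
G(19) = mex{4,2,3,1,0} = 5
G(20) = mex{5,3,2,2,1} = 0
G(21) = mex{0,4,3,3,2} = 1
G_A(21) = 1.
Pile B, S = {3, 5, 7, 8}:
n : 0 1 2 3 4 5 6 7 8
G : 0 0 0 1 1 1 2 2 2
G_B(8) = 2.
Combined Grundy value = 1 ⊕ 2 = 3.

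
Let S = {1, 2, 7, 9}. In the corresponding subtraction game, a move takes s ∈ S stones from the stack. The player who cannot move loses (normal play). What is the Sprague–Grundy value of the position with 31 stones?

G(0) = 0
G(1) = mex{0} = 1
G(2) = mex{1,0} = 2
G(3) = mex{2,1} = 0
G(4) = mex{0,2} = 1
G(5) = mex{1,0} = 2
G(6) = mex{2,1} = 0
G(7) = mex{0,2,0} = 1
G(8) = mex{1,0,1} = 2
G(9) = mex{2,1,2,0} = 3
G(10) = mex{3,2,0,1} = 4
G(11) = mex{4,3,1,2} = 0
G(12) = mex{0,4,2,0} = 1
G(13) = mex{1,0,0,1} = 2
G(14) = mex{2,1,1,2} = 0
G(15) = mex{0,2,2,0} = 1
G(16) = mex{1,0,3,1} = 2
G(17) = mex{2,1,4,2} = 0
G(18) = mex{0,2,0,3} = 1
G(19) = mex{1,0,1,4} = 2
G(20) = mex{2,1,2,0} = 3
G(21) = mex{3,2,0,1} = 4
G(22) = mex{4,3,1,2} = 0
G(23) = mex{0,4,2,0} = 1
G(24) = mex{1,0,0,1} = 2
G(25) = mex{2,1,1,2} = 0
G(26) = mex{0,2,2,0} = 1
G(27) = mex{1,0,3,1} = 2
G(28) = mex{2,1,4,2} = 0
G(29) = mex{0,2,0,3} = 1
G(30) = mex{1,0,1,4} = 2
G(31) = mex{2,1,2,0} = 3

3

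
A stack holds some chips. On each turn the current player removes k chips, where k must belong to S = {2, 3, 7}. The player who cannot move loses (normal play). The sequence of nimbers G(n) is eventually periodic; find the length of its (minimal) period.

5

n :  0  1  2  3  4  5  6  7  8  9 10 11 12 13 14
G :  0  0  1  1  2  0  0  1  1  2  0  0  1  1  2
G(n+5) = G(n) holds for n = 0,…,6 (a full window of length max(S) = 7), so the sequence is purely periodic with period 5.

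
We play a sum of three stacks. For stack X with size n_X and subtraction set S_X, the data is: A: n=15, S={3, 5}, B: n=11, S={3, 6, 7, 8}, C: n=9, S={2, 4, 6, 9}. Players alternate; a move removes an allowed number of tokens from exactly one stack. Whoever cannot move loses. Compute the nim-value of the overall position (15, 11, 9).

Stack A, S = {3, 5}:
G(0) = 0
G(1) = mex{} = 0
G(2) = mex{} = 0
G(3) = mex{0} = 1
G(4) = mex{0} = 1
G(5) = mex{0,0} = 1
G(6) = mex{1,0} = 2
G(7) = mex{1,0} = 2
G(8) = mex{1,1} = 0
G(9) = mex{2,1} = 0
G(10) = mex{2,1} = 0
G(11) = mex{0,2} = 1
G(12) = mex{0,2} = 1
G(13) = mex{0,0} = 1
G(14) = mex{1,0} = 2
G(15) = mex{1,0} = 2
G_A(15) = 2.
Stack B, S = {3, 6, 7, 8}:
G(0) = 0
G(1) = mex{} = 0
G(2) = mex{} = 0
G(3) = mex{0} = 1
G(4) = mex{0} = 1
G(5) = mex{0} = 1
G(6) = mex{1,0} = 2
G(7) = mex{1,0,0} = 2
G(8) = mex{1,0,0,0} = 2
G(9) = mex{2,1,0,0} = 3
G(10) = mex{2,1,1,0} = 3
G(11) = mex{2,1,1,1} = 0
G_B(11) = 0.
Stack C, S = {2, 4, 6, 9}:
n : 0 1 2 3 4 5 6 7 8 9
G : 0 0 1 1 2 2 3 3 0 4
G_C(9) = 4.
Combined Grundy value = 2 ⊕ 0 ⊕ 4 = 6.

6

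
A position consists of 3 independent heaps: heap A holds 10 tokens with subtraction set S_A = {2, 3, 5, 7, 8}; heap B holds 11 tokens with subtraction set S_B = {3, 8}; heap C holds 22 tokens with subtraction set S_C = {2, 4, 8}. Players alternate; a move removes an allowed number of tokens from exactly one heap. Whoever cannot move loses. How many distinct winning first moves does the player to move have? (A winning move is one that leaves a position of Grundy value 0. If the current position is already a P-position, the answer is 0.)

Heap A, S = {2, 3, 5, 7, 8}:
n :  0  1  2  3  4  5  6  7  8  9 10
G :  0  0  1  1  2  2  3  3  4  4  0
G_A(10) = 0.
Heap B, S = {3, 8}:
n :  0  1  2  3  4  5  6  7  8  9 10 11
G :  0  0  0  1  1  1  0  0  2  1  1  0
G_B(11) = 0.
Heap C, S = {2, 4, 8}:
n :  0  1  2  3  4  5  6  7  8  9 10 11 12 13 14 15 16 17 18 19 20 21 22
G :  0  0  1  1  2  2  0  0  1  1  2  2  0  0  1  1  2  2  0  0  1  1  2
G_C(22) = 2.
Combined Grundy value = 0 ⊕ 0 ⊕ 2 = 2.
A winning move leaves total XOR = 0, i.e. changes one component's Grundy value g to g ⊕ X where X is the current total.
Heap A: need g' = 0⊕2 = 2. Options: 10−2→G=4, 10−3→G=3, 10−5→G=2, 10−7→G=1, 10−8→G=1. Hits: 1.
Heap B: need g' = 0⊕2 = 2. Options: 11−3→G=2, 11−8→G=1. Hits: 1.
Heap C: need g' = 2⊕2 = 0. Options: 22−2→G=1, 22−4→G=0, 22−8→G=1. Hits: 1.

3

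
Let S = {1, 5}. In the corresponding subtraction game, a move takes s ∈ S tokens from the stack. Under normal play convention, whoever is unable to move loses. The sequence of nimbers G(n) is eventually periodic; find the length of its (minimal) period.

n :  0  1  2  3  4  5  6  7  8  9 10 11 12 13 14
G :  0  1  0  1  0  1  0  1  0  1  0  1  0  1  0
G(n+2) = G(n) holds for n = 0,…,4 (a full window of length max(S) = 5), so the sequence is purely periodic with period 2.

2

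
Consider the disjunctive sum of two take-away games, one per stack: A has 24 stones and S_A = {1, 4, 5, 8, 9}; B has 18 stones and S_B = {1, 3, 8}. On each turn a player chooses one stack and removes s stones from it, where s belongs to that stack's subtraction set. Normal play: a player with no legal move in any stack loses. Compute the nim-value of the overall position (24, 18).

Stack A, S = {1, 4, 5, 8, 9}:
n :  0  1  2  3  4  5  6  7  8  9 10 11 12 13 14 15 16 17 18 19 20 21 22 23 24
G :  0  1  0  1  2  3  2  3  4  5  4  5  0  1  0  1  2  3  2  3  4  5  4  5  0
G_A(24) = 0.
Stack B, S = {1, 3, 8}:
G(0) = 0
G(1) = mex{0} = 1
G(2) = mex{1} = 0
G(3) = mex{0,0} = 1
G(4) = mex{1,1} = 0
G(5) = mex{0,0} = 1
G(6) = mex{1,1} = 0
G(7) = mex{0,0} = 1
G(8) = mex{1,1,0} = 2
G(9) = mex{2,0,1} = 3
G(10) = mex{3,1,0} = 2
G(11) = mex{2,2,1} = 0
G(12) = mex{0,3,0} = 1
G(13) = mex{1,2,1} = 0
G(14) = mex{0,0,0} = 1
G(15) = mex{1,1,1} = 0
G(16) = mex{0,0,2} = 1
G(17) = mex{1,1,3} = 0
G(18) = mex{0,0,2} = 1
G_B(18) = 1.
Combined Grundy value = 0 ⊕ 1 = 1.

1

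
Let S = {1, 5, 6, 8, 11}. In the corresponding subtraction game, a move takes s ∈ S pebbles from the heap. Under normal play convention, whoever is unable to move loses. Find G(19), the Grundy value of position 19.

n :  0  1  2  3  4  5  6  7  8  9 10 11 12 13 14 15 16 17 18 19
G :  0  1  0  1  0  1  2  3  2  3  2  3  4  5  0  1  0  1  0  1

1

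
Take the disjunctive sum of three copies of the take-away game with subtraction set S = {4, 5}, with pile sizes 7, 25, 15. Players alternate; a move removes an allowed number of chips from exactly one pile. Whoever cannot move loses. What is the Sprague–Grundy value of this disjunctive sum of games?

1

All piles use S = {4, 5}:
G(0) = 0
G(1) = mex{} = 0
G(2) = mex{} = 0
G(3) = mex{} = 0
G(4) = mex{0} = 1
G(5) = mex{0,0} = 1
G(6) = mex{0,0} = 1
G(7) = mex{0,0} = 1
G(8) = mex{1,0} = 2
G(9) = mex{1,1} = 0
G(10) = mex{1,1} = 0
G(11) = mex{1,1} = 0
G(12) = mex{2,1} = 0
G(13) = mex{0,2} = 1
G(14) = mex{0,0} = 1
G(15) = mex{0,0} = 1
G(16) = mex{0,0} = 1
G(17) = mex{1,0} = 2
G(18) = mex{1,1} = 0
G(19) = mex{1,1} = 0
G(20) = mex{1,1} = 0
G(21) = mex{2,1} = 0
G(22) = mex{0,2} = 1
G(23) = mex{0,0} = 1
G(24) = mex{0,0} = 1
G(25) = mex{0,0} = 1
Pile A: G(7) = 1.
Pile B: G(25) = 1.
Pile C: G(15) = 1.
Combined Grundy value = 1 ⊕ 1 ⊕ 1 = 1.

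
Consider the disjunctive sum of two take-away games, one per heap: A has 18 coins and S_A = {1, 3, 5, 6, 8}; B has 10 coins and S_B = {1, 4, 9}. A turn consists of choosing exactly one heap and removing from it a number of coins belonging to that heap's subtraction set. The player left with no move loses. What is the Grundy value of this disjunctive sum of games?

3

Heap A, S = {1, 3, 5, 6, 8}:
G(0) = 0
G(1) = mex{0} = 1
G(2) = mex{1} = 0
G(3) = mex{0,0} = 1
G(4) = mex{1,1} = 0
G(5) = mex{0,0,0} = 1
G(6) = mex{1,1,1,0} = 2
G(7) = mex{2,0,0,1} = 3
G(8) = mex{3,1,1,0,0} = 2
G(9) = mex{2,2,0,1,1} = 3
G(10) = mex{3,3,1,0,0} = 2
G(11) = mex{2,2,2,1,1} = 0
G(12) = mex{0,3,3,2,0} = 1
G(13) = mex{1,2,2,3,1} = 0
G(14) = mex{0,0,3,2,2} = 1
G(15) = mex{1,1,2,3,3} = 0
G(16) = mex{0,0,0,2,2} = 1
G(17) = mex{1,1,1,0,3} = 2
G(18) = mex{2,0,0,1,2} = 3
G_A(18) = 3.
Heap B, S = {1, 4, 9}:
G(0) = 0
G(1) = mex{0} = 1
G(2) = mex{1} = 0
G(3) = mex{0} = 1
G(4) = mex{1,0} = 2
G(5) = mex{2,1} = 0
G(6) = mex{0,0} = 1
G(7) = mex{1,1} = 0
G(8) = mex{0,2} = 1
G(9) = mex{1,0,0} = 2
G(10) = mex{2,1,1} = 0
G_B(10) = 0.
Combined Grundy value = 3 ⊕ 0 = 3.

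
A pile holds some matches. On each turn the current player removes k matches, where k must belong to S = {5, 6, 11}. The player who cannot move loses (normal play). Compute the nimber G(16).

0

n :  0  1  2  3  4  5  6  7  8  9 10 11 12 13 14 15 16
G :  0  0  0  0  0  1  1  1  1  1  2  2  2  2  2  3  0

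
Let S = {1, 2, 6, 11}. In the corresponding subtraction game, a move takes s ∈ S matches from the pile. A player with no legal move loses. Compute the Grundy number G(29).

2

n :  0  1  2  3  4  5  6  7  8  9 10 11 12 13 14 15 16 17 18 19 20 21 22 23 24 25 26 27 28 29
G :  0  1  2  0  1  2  3  0  1  2  0  1  2  3  4  0  1  2  3  0  1  2  0  1  2  3  4  0  1  2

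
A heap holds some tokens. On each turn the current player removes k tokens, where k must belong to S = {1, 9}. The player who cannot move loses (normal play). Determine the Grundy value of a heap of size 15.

1

n :  0  1  2  3  4  5  6  7  8  9 10 11 12 13 14 15
G :  0  1  0  1  0  1  0  1  0  1  0  1  0  1  0  1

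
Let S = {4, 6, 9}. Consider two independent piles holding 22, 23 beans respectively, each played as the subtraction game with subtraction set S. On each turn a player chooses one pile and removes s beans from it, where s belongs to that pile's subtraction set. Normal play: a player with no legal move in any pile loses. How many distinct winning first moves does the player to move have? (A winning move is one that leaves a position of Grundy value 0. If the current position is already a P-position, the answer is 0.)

0

All piles use S = {4, 6, 9}:
G(0) = 0
G(1) = mex{} = 0
G(2) = mex{} = 0
G(3) = mex{} = 0
G(4) = mex{0} = 1
G(5) = mex{0} = 1
G(6) = mex{0,0} = 1
G(7) = mex{0,0} = 1
G(8) = mex{1,0} = 2
G(9) = mex{1,0,0} = 2
G(10) = mex{1,1,0} = 2
G(11) = mex{1,1,0} = 2
G(12) = mex{2,1,0} = 3
G(13) = mex{2,1,1} = 0
G(14) = mex{2,2,1} = 0
G(15) = mex{2,2,1} = 0
G(16) = mex{3,2,1} = 0
G(17) = mex{0,2,2} = 1
G(18) = mex{0,3,2} = 1
G(19) = mex{0,0,2} = 1
G(20) = mex{0,0,2} = 1
G(21) = mex{1,0,3} = 2
G(22) = mex{1,0,0} = 2
G(23) = mex{1,1,0} = 2
Pile A: G(22) = 2.
Pile B: G(23) = 2.
Combined Grundy value = 2 ⊕ 2 = 0.
A winning move leaves total XOR = 0, i.e. changes one component's Grundy value g to g ⊕ X where X is the current total.
Pile A: target g' = 2⊕0 = 2, but every legal move changes the Grundy value (mex property), so 0 moves.
Pile B: target g' = 2⊕0 = 2, but every legal move changes the Grundy value (mex property), so 0 moves.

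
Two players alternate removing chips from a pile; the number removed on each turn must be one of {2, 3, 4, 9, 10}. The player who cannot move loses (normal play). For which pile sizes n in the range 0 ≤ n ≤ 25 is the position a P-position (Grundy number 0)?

0, 1, 6, 7, 12, 13, 18, 19, 24, 25

n :  0  1  2  3  4  5  6  7  8  9 10 11 12 13 14 15 16 17 18 19 20 21 22 23 24 25
G :  0  0  1  1  2  2  0  0  1  1  2  2  0  0  1  1  2  2  0  0  1  1  2  2  0  0
P-positions are exactly the n with G(n) = 0.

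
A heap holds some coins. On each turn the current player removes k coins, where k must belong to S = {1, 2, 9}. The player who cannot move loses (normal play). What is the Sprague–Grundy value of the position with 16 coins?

G(0) = 0
G(1) = mex{0} = 1
G(2) = mex{1,0} = 2
G(3) = mex{2,1} = 0
G(4) = mex{0,2} = 1
G(5) = mex{1,0} = 2
G(6) = mex{2,1} = 0
G(7) = mex{0,2} = 1
G(8) = mex{1,0} = 2
G(9) = mex{2,1,0} = 3
G(10) = mex{3,2,1} = 0
G(11) = mex{0,3,2} = 1
G(12) = mex{1,0,0} = 2
G(13) = mex{2,1,1} = 0
G(14) = mex{0,2,2} = 1
G(15) = mex{1,0,0} = 2
G(16) = mex{2,1,1} = 0

0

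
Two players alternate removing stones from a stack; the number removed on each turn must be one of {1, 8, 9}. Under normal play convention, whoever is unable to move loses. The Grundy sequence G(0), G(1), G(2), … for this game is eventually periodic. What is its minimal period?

n :  0  1  2  3  4  5  6  7  8  9 10 11 12 13 14 15 16 17 18 19 20 21 22 23 24 25 26 27 28 29 30 31 32 33
G :  0  1  0  1  0  1  0  1  2  3  2  3  2  3  2  3  0  1  0  1  0  1  0  1  2  3  2  3  2  3  2  3  0  1
G(n+16) = G(n) holds for n = 0,…,8 (a full window of length max(S) = 9), so the sequence is purely periodic with period 16.

16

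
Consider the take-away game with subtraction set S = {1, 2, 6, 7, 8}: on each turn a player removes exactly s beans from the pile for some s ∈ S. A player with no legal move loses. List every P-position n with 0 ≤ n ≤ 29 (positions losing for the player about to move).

n :  0  1  2  3  4  5  6  7  8  9 10 11 12 13 14 15 16 17 18 19 20 21 22 23 24 25 26 27 28 29
G :  0  1  2  0  1  2  3  4  5  3  4  5  0  1  2  0  1  2  3  4  5  3  4  5  0  1  2  0  1  2
P-positions are exactly the n with G(n) = 0.

0, 3, 12, 15, 24, 27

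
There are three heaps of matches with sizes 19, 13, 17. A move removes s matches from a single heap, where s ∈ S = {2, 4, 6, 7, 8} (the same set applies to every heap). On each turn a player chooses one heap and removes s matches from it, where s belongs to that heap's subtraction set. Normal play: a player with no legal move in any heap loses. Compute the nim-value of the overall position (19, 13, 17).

6

All heaps use S = {2, 4, 6, 7, 8}:
n :  0  1  2  3  4  5  6  7  8  9 10 11 12 13 14 15 16 17 18 19
G :  0  0  1  1  2  2  3  3  4  4  0  0  1  1  2  2  3  3  4  4
Heap A: G(19) = 4.
Heap B: G(13) = 1.
Heap C: G(17) = 3.
Combined Grundy value = 4 ⊕ 1 ⊕ 3 = 6.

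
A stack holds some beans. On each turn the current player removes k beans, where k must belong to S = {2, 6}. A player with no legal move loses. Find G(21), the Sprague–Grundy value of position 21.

G(0) = 0
G(1) = mex{} = 0
G(2) = mex{0} = 1
G(3) = mex{0} = 1
G(4) = mex{1} = 0
G(5) = mex{1} = 0
G(6) = mex{0,0} = 1
G(7) = mex{0,0} = 1
G(8) = mex{1,1} = 0
G(9) = mex{1,1} = 0
G(10) = mex{0,0} = 1
G(11) = mex{0,0} = 1
G(12) = mex{1,1} = 0
G(13) = mex{1,1} = 0
G(14) = mex{0,0} = 1
G(15) = mex{0,0} = 1
G(16) = mex{1,1} = 0
G(17) = mex{1,1} = 0
G(18) = mex{0,0} = 1
G(19) = mex{0,0} = 1
G(20) = mex{1,1} = 0
G(21) = mex{1,1} = 0

0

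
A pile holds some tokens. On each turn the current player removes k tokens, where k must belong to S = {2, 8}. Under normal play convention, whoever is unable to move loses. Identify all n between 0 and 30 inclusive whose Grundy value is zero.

G(0) = 0
G(1) = mex{} = 0
G(2) = mex{0} = 1
G(3) = mex{0} = 1
G(4) = mex{1} = 0
G(5) = mex{1} = 0
G(6) = mex{0} = 1
G(7) = mex{0} = 1
G(8) = mex{1,0} = 2
G(9) = mex{1,0} = 2
G(10) = mex{2,1} = 0
G(11) = mex{2,1} = 0
G(12) = mex{0,0} = 1
G(13) = mex{0,0} = 1
G(14) = mex{1,1} = 0
G(15) = mex{1,1} = 0
G(16) = mex{0,2} = 1
G(17) = mex{0,2} = 1
G(18) = mex{1,0} = 2
G(19) = mex{1,0} = 2
G(20) = mex{2,1} = 0
G(21) = mex{2,1} = 0
G(22) = mex{0,0} = 1
G(23) = mex{0,0} = 1
G(24) = mex{1,1} = 0
G(25) = mex{1,1} = 0
G(26) = mex{0,2} = 1
G(27) = mex{0,2} = 1
G(28) = mex{1,0} = 2
G(29) = mex{1,0} = 2
G(30) = mex{2,1} = 0
P-positions are exactly the n with G(n) = 0.

0, 1, 4, 5, 10, 11, 14, 15, 20, 21, 24, 25, 30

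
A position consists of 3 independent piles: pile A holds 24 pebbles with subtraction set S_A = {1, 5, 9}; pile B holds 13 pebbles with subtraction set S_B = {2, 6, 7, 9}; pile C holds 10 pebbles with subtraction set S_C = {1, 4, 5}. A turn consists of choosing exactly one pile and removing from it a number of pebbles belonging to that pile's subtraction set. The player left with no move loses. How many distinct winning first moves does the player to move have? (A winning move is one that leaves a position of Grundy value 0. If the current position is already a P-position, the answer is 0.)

2

Pile A, S = {1, 5, 9}:
G(0) = 0
G(1) = mex{0} = 1
G(2) = mex{1} = 0
G(3) = mex{0} = 1
G(4) = mex{1} = 0
G(5) = mex{0,0} = 1
G(6) = mex{1,1} = 0
G(7) = mex{0,0} = 1
G(8) = mex{1,1} = 0
G(9) = mex{0,0,0} = 1
G(10) = mex{1,1,1} = 0
G(11) = mex{0,0,0} = 1
G(12) = mex{1,1,1} = 0
G(13) = mex{0,0,0} = 1
G(14) = mex{1,1,1} = 0
G(15) = mex{0,0,0} = 1
G(16) = mex{1,1,1} = 0
G(17) = mex{0,0,0} = 1
G(18) = mex{1,1,1} = 0
G(19) = mex{0,0,0} = 1
G(20) = mex{1,1,1} = 0
G(21) = mex{0,0,0} = 1
G(22) = mex{1,1,1} = 0
G(23) = mex{0,0,0} = 1
G(24) = mex{1,1,1} = 0
G_A(24) = 0.
Pile B, S = {2, 6, 7, 9}:
G(0) = 0
G(1) = mex{} = 0
G(2) = mex{0} = 1
G(3) = mex{0} = 1
G(4) = mex{1} = 0
G(5) = mex{1} = 0
G(6) = mex{0,0} = 1
G(7) = mex{0,0,0} = 1
G(8) = mex{1,1,0} = 2
G(9) = mex{1,1,1,0} = 2
G(10) = mex{2,0,1,0} = 3
G(11) = mex{2,0,0,1} = 3
G(12) = mex{3,1,0,1} = 2
G(13) = mex{3,1,1,0} = 2
G_B(13) = 2.
Pile C, S = {1, 4, 5}:
n :  0  1  2  3  4  5  6  7  8  9 10
G :  0  1  0  1  2  3  2  3  0  1  0
G_C(10) = 0.
Combined Grundy value = 0 ⊕ 2 ⊕ 0 = 2.
A winning move leaves total XOR = 0, i.e. changes one component's Grundy value g to g ⊕ X where X is the current total.
Pile A: need g' = 0⊕2 = 2. Options: 24−1→G=1, 24−5→G=1, 24−9→G=1. Hits: 0.
Pile B: need g' = 2⊕2 = 0. Options: 13−2→G=3, 13−6→G=1, 13−7→G=1, 13−9→G=0. Hits: 1.
Pile C: need g' = 0⊕2 = 2. Options: 10−1→G=1, 10−4→G=2, 10−5→G=3. Hits: 1.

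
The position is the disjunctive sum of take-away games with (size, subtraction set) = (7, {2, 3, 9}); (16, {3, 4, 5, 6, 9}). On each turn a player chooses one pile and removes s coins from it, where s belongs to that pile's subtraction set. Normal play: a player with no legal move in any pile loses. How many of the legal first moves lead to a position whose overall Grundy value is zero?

Pile A, S = {2, 3, 9}:
n : 0 1 2 3 4 5 6 7
G : 0 0 1 1 2 0 0 1
G_A(7) = 1.
Pile B, S = {3, 4, 5, 6, 9}:
n :  0  1  2  3  4  5  6  7  8  9 10 11 12 13 14 15 16
G :  0  0  0  1  1  1  2  2  2  3  3  3  0  0  0  1  1
G_B(16) = 1.
Combined Grundy value = 1 ⊕ 1 = 0.
A winning move leaves total XOR = 0, i.e. changes one component's Grundy value g to g ⊕ X where X is the current total.
Pile A: target g' = 1⊕0 = 1, but every legal move changes the Grundy value (mex property), so 0 moves.
Pile B: target g' = 1⊕0 = 1, but every legal move changes the Grundy value (mex property), so 0 moves.

0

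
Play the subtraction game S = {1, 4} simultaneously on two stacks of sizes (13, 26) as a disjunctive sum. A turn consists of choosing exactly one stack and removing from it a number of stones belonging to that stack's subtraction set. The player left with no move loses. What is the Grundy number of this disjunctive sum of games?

0

All stacks use S = {1, 4}:
G(0) = 0
G(1) = mex{0} = 1
G(2) = mex{1} = 0
G(3) = mex{0} = 1
G(4) = mex{1,0} = 2
G(5) = mex{2,1} = 0
G(6) = mex{0,0} = 1
G(7) = mex{1,1} = 0
G(8) = mex{0,2} = 1
G(9) = mex{1,0} = 2
G(10) = mex{2,1} = 0
G(11) = mex{0,0} = 1
G(12) = mex{1,1} = 0
G(13) = mex{0,2} = 1
G(14) = mex{1,0} = 2
G(15) = mex{2,1} = 0
G(16) = mex{0,0} = 1
G(17) = mex{1,1} = 0
G(18) = mex{0,2} = 1
G(19) = mex{1,0} = 2
G(20) = mex{2,1} = 0
G(21) = mex{0,0} = 1
G(22) = mex{1,1} = 0
G(23) = mex{0,2} = 1
G(24) = mex{1,0} = 2
G(25) = mex{2,1} = 0
G(26) = mex{0,0} = 1
Stack A: G(13) = 1.
Stack B: G(26) = 1.
Combined Grundy value = 1 ⊕ 1 = 0.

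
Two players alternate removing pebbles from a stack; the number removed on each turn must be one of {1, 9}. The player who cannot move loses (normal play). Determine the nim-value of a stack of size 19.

n :  0  1  2  3  4  5  6  7  8  9 10 11 12 13 14 15 16 17 18 19
G :  0  1  0  1  0  1  0  1  0  1  0  1  0  1  0  1  0  1  0  1

1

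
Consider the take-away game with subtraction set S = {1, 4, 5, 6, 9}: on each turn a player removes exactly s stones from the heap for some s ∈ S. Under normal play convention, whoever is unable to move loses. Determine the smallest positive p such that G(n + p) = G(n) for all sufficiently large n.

n :  0  1  2  3  4  5  6  7  8  9 10 11 12 13 14 15 16 17 18 19 20 21
G :  0  1  0  1  2  3  2  3  4  5  0  1  0  1  2  3  2  3  4  5  0  1
G(n+10) = G(n) holds for n = 0,…,8 (a full window of length max(S) = 9), so the sequence is purely periodic with period 10.

10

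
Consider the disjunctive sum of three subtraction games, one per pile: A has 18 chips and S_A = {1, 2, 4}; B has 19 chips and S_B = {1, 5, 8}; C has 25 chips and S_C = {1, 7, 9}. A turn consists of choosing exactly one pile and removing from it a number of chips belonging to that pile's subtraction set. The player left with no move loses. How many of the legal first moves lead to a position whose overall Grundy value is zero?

Pile A, S = {1, 2, 4}:
G(0) = 0
G(1) = mex{0} = 1
G(2) = mex{1,0} = 2
G(3) = mex{2,1} = 0
G(4) = mex{0,2,0} = 1
G(5) = mex{1,0,1} = 2
G(6) = mex{2,1,2} = 0
G(7) = mex{0,2,0} = 1
G(8) = mex{1,0,1} = 2
G(9) = mex{2,1,2} = 0
G(10) = mex{0,2,0} = 1
G(11) = mex{1,0,1} = 2
G(12) = mex{2,1,2} = 0
G(13) = mex{0,2,0} = 1
G(14) = mex{1,0,1} = 2
G(15) = mex{2,1,2} = 0
G(16) = mex{0,2,0} = 1
G(17) = mex{1,0,1} = 2
G(18) = mex{2,1,2} = 0
G_A(18) = 0.
Pile B, S = {1, 5, 8}:
G(0) = 0
G(1) = mex{0} = 1
G(2) = mex{1} = 0
G(3) = mex{0} = 1
G(4) = mex{1} = 0
G(5) = mex{0,0} = 1
G(6) = mex{1,1} = 0
G(7) = mex{0,0} = 1
G(8) = mex{1,1,0} = 2
G(9) = mex{2,0,1} = 3
G(10) = mex{3,1,0} = 2
G(11) = mex{2,0,1} = 3
G(12) = mex{3,1,0} = 2
G(13) = mex{2,2,1} = 0
G(14) = mex{0,3,0} = 1
G(15) = mex{1,2,1} = 0
G(16) = mex{0,3,2} = 1
G(17) = mex{1,2,3} = 0
G(18) = mex{0,0,2} = 1
G(19) = mex{1,1,3} = 0
G_B(19) = 0.
Pile C, S = {1, 7, 9}:
G(0) = 0
G(1) = mex{0} = 1
G(2) = mex{1} = 0
G(3) = mex{0} = 1
G(4) = mex{1} = 0
G(5) = mex{0} = 1
G(6) = mex{1} = 0
G(7) = mex{0,0} = 1
G(8) = mex{1,1} = 0
G(9) = mex{0,0,0} = 1
G(10) = mex{1,1,1} = 0
G(11) = mex{0,0,0} = 1
G(12) = mex{1,1,1} = 0
G(13) = mex{0,0,0} = 1
G(14) = mex{1,1,1} = 0
G(15) = mex{0,0,0} = 1
G(16) = mex{1,1,1} = 0
G(17) = mex{0,0,0} = 1
G(18) = mex{1,1,1} = 0
G(19) = mex{0,0,0} = 1
G(20) = mex{1,1,1} = 0
G(21) = mex{0,0,0} = 1
G(22) = mex{1,1,1} = 0
G(23) = mex{0,0,0} = 1
G(24) = mex{1,1,1} = 0
G(25) = mex{0,0,0} = 1
G_C(25) = 1.
Combined Grundy value = 0 ⊕ 0 ⊕ 1 = 1.
A winning move leaves total XOR = 0, i.e. changes one component's Grundy value g to g ⊕ X where X is the current total.
Pile A: need g' = 0⊕1 = 1. Options: 18−1→G=2, 18−2→G=1, 18−4→G=2. Hits: 1.
Pile B: need g' = 0⊕1 = 1. Options: 19−1→G=1, 19−5→G=1, 19−8→G=3. Hits: 2.
Pile C: need g' = 1⊕1 = 0. Options: 25−1→G=0, 25−7→G=0, 25−9→G=0. Hits: 3.

6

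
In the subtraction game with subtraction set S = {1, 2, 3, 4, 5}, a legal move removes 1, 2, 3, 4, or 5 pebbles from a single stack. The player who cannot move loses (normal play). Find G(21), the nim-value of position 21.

n :  0  1  2  3  4  5  6  7  8  9 10 11 12 13 14 15 16 17 18 19 20 21
G :  0  1  2  3  4  5  0  1  2  3  4  5  0  1  2  3  4  5  0  1  2  3

3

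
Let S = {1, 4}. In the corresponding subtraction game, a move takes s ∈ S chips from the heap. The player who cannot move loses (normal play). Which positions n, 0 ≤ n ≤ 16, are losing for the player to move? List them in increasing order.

0, 2, 5, 7, 10, 12, 15

n :  0  1  2  3  4  5  6  7  8  9 10 11 12 13 14 15 16
G :  0  1  0  1  2  0  1  0  1  2  0  1  0  1  2  0  1
P-positions are exactly the n with G(n) = 0.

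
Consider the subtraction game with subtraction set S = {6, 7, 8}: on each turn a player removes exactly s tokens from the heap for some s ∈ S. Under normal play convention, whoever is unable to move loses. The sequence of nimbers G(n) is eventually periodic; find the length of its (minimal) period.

14

n :  0  1  2  3  4  5  6  7  8  9 10 11 12 13 14 15 16 17 18 19 20 21 22 23 24 25 26 27 28 29
G :  0  0  0  0  0  0  1  1  1  1  1  1  2  2  0  0  0  0  0  0  1  1  1  1  1  1  2  2  0  0
G(n+14) = G(n) holds for n = 0,…,7 (a full window of length max(S) = 8), so the sequence is purely periodic with period 14.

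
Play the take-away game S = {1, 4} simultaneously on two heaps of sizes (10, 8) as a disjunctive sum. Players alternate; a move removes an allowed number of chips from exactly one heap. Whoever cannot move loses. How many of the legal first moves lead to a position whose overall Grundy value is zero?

2

All heaps use S = {1, 4}:
n :  0  1  2  3  4  5  6  7  8  9 10
G :  0  1  0  1  2  0  1  0  1  2  0
Heap A: G(10) = 0.
Heap B: G(8) = 1.
Combined Grundy value = 0 ⊕ 1 = 1.
A winning move leaves total XOR = 0, i.e. changes one component's Grundy value g to g ⊕ X where X is the current total.
Heap A: need g' = 0⊕1 = 1. Options: 10−1→G=2, 10−4→G=1. Hits: 1.
Heap B: need g' = 1⊕1 = 0. Options: 8−1→G=0, 8−4→G=2. Hits: 1.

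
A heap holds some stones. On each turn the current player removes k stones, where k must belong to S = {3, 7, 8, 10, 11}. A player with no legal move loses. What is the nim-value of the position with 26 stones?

2

G(0) = 0
G(1) = mex{} = 0
G(2) = mex{} = 0
G(3) = mex{0} = 1
G(4) = mex{0} = 1
G(5) = mex{0} = 1
G(6) = mex{1} = 0
G(7) = mex{1,0} = 2
G(8) = mex{1,0,0} = 2
G(9) = mex{0,0,0} = 1
G(10) = mex{2,1,0,0} = 3
G(11) = mex{2,1,1,0,0} = 3
G(12) = mex{1,1,1,0,0} = 2
G(13) = mex{3,0,1,1,0} = 2
G(14) = mex{3,2,0,1,1} = 4
G(15) = mex{2,2,2,1,1} = 0
G(16) = mex{2,1,2,0,1} = 3
G(17) = mex{4,3,1,2,0} = 5
G(18) = mex{0,3,3,2,2} = 1
G(19) = mex{3,2,3,1,2} = 0
G(20) = mex{5,2,2,3,1} = 0
G(21) = mex{1,4,2,3,3} = 0
G(22) = mex{0,0,4,2,3} = 1
G(23) = mex{0,3,0,2,2} = 1
G(24) = mex{0,5,3,4,2} = 1
G(25) = mex{1,1,5,0,4} = 2
G(26) = mex{1,0,1,3,0} = 2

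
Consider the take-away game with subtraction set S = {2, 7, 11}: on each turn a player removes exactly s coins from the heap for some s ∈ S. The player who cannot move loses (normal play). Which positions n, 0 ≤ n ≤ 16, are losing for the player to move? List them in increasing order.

G(0) = 0
G(1) = mex{} = 0
G(2) = mex{0} = 1
G(3) = mex{0} = 1
G(4) = mex{1} = 0
G(5) = mex{1} = 0
G(6) = mex{0} = 1
G(7) = mex{0,0} = 1
G(8) = mex{1,0} = 2
G(9) = mex{1,1} = 0
G(10) = mex{2,1} = 0
G(11) = mex{0,0,0} = 1
G(12) = mex{0,0,0} = 1
G(13) = mex{1,1,1} = 0
G(14) = mex{1,1,1} = 0
G(15) = mex{0,2,0} = 1
G(16) = mex{0,0,0} = 1
P-positions are exactly the n with G(n) = 0.

0, 1, 4, 5, 9, 10, 13, 14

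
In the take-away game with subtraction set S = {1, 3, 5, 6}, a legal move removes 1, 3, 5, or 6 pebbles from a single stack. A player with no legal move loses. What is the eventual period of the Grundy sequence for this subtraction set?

n :  0  1  2  3  4  5  6  7  8  9 10 11 12 13 14 15 16 17 18 19 20 21 22 23
G :  0  1  0  1  0  1  2  3  2  3  2  0  1  0  1  0  1  2  3  2  3  2  0  1
G(n+11) = G(n) holds for n = 0,…,5 (a full window of length max(S) = 6), so the sequence is purely periodic with period 11.

11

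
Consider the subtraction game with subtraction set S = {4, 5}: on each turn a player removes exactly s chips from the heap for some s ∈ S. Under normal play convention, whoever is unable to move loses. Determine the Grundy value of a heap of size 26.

G(0) = 0
G(1) = mex{} = 0
G(2) = mex{} = 0
G(3) = mex{} = 0
G(4) = mex{0} = 1
G(5) = mex{0,0} = 1
G(6) = mex{0,0} = 1
G(7) = mex{0,0} = 1
G(8) = mex{1,0} = 2
G(9) = mex{1,1} = 0
G(10) = mex{1,1} = 0
G(11) = mex{1,1} = 0
G(12) = mex{2,1} = 0
G(13) = mex{0,2} = 1
G(14) = mex{0,0} = 1
G(15) = mex{0,0} = 1
G(16) = mex{0,0} = 1
G(17) = mex{1,0} = 2
G(18) = mex{1,1} = 0
G(19) = mex{1,1} = 0
G(20) = mex{1,1} = 0
G(21) = mex{2,1} = 0
G(22) = mex{0,2} = 1
G(23) = mex{0,0} = 1
G(24) = mex{0,0} = 1
G(25) = mex{0,0} = 1
G(26) = mex{1,0} = 2

2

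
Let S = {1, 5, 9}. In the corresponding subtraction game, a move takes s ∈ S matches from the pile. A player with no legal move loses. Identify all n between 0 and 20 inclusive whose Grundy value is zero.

0, 2, 4, 6, 8, 10, 12, 14, 16, 18, 20

n :  0  1  2  3  4  5  6  7  8  9 10 11 12 13 14 15 16 17 18 19 20
G :  0  1  0  1  0  1  0  1  0  1  0  1  0  1  0  1  0  1  0  1  0
P-positions are exactly the n with G(n) = 0.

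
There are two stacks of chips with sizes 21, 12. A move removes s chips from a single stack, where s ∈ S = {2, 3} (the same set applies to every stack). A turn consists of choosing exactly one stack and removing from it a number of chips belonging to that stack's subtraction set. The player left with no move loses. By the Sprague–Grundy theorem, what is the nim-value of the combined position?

1

All stacks use S = {2, 3}:
G(0) = 0
G(1) = mex{} = 0
G(2) = mex{0} = 1
G(3) = mex{0,0} = 1
G(4) = mex{1,0} = 2
G(5) = mex{1,1} = 0
G(6) = mex{2,1} = 0
G(7) = mex{0,2} = 1
G(8) = mex{0,0} = 1
G(9) = mex{1,0} = 2
G(10) = mex{1,1} = 0
G(11) = mex{2,1} = 0
G(12) = mex{0,2} = 1
G(13) = mex{0,0} = 1
G(14) = mex{1,0} = 2
G(15) = mex{1,1} = 0
G(16) = mex{2,1} = 0
G(17) = mex{0,2} = 1
G(18) = mex{0,0} = 1
G(19) = mex{1,0} = 2
G(20) = mex{1,1} = 0
G(21) = mex{2,1} = 0
Stack A: G(21) = 0.
Stack B: G(12) = 1.
Combined Grundy value = 0 ⊕ 1 = 1.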